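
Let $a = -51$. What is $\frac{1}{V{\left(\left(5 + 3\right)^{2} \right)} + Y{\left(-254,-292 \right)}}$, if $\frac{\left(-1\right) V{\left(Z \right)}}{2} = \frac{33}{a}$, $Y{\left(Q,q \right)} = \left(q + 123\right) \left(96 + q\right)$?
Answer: $\frac{17}{563130} \approx 3.0188 \cdot 10^{-5}$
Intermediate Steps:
$Y{\left(Q,q \right)} = \left(96 + q\right) \left(123 + q\right)$ ($Y{\left(Q,q \right)} = \left(123 + q\right) \left(96 + q\right) = \left(96 + q\right) \left(123 + q\right)$)
$V{\left(Z \right)} = \frac{22}{17}$ ($V{\left(Z \right)} = - 2 \frac{33}{-51} = - 2 \cdot 33 \left(- \frac{1}{51}\right) = \left(-2\right) \left(- \frac{11}{17}\right) = \frac{22}{17}$)
$\frac{1}{V{\left(\left(5 + 3\right)^{2} \right)} + Y{\left(-254,-292 \right)}} = \frac{1}{\frac{22}{17} + \left(11808 + \left(-292\right)^{2} + 219 \left(-292\right)\right)} = \frac{1}{\frac{22}{17} + \left(11808 + 85264 - 63948\right)} = \frac{1}{\frac{22}{17} + 33124} = \frac{1}{\frac{563130}{17}} = \frac{17}{563130}$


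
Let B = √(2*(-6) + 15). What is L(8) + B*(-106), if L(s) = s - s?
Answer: -106*√3 ≈ -183.60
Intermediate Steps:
L(s) = 0
B = √3 (B = √(-12 + 15) = √3 ≈ 1.7320)
L(8) + B*(-106) = 0 + √3*(-106) = 0 - 106*√3 = -106*√3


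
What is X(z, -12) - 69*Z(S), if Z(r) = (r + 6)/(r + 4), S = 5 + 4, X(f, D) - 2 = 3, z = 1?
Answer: -970/13 ≈ -74.615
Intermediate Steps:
X(f, D) = 5 (X(f, D) = 2 + 3 = 5)
S = 9
Z(r) = (6 + r)/(4 + r)
X(z, -12) - 69*Z(S) = 5 - 69*(6 + 9)/(4 + 9) = 5 - 69*15/13 = 5 - 1035/13 = -970/13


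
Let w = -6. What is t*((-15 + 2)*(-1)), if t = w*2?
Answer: -156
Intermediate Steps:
t = -12 (t = -6*2 = -12)
t*((-15 + 2)*(-1)) = -12*(-15 + 2)*(-1) = -(-156)*(-1) = -12*13 = -156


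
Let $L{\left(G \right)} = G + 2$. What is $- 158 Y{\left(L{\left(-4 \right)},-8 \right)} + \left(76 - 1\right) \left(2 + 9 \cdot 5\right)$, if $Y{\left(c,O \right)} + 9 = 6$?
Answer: $3999$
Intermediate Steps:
$L{\left(G \right)} = 2 + G$
$Y{\left(c,O \right)} = -3$ ($Y{\left(c,O \right)} = -9 + 6 = -3$)
$- 158 Y{\left(L{\left(-4 \right)},-8 \right)} + \left(76 - 1\right) \left(2 + 9 \cdot 5\right) = \left(-158\right) \left(-3\right) + \left(76 - 1\right) \left(2 + 9 \cdot 5\right) = 474 + 75 \left(2 + 45\right) = 474 + 75 \cdot 47 = 474 + 3525 = 3999$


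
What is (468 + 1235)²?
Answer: 2900209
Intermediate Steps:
(468 + 1235)² = 1703² = 2900209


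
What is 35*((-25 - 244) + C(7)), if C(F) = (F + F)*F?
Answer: -5985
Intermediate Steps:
C(F) = 2*F² (C(F) = (2*F)*F = 2*F²)
35*((-25 - 244) + C(7)) = 35*((-25 - 244) + 2*7²) = 35*(-269 + 2*49) = 35*(-269 + 98) = 35*(-171) = -5985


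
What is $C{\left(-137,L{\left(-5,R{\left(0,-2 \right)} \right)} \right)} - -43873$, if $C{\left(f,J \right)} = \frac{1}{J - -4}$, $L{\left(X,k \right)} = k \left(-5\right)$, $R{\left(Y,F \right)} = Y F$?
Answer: $\frac{175493}{4} \approx 43873.0$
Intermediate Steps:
$R{\left(Y,F \right)} = F Y$
$L{\left(X,k \right)} = - 5 k$
$C{\left(f,J \right)} = \frac{1}{4 + J}$ ($C{\left(f,J \right)} = \frac{1}{J + 4} = \frac{1}{4 + J}$)
$C{\left(-137,L{\left(-5,R{\left(0,-2 \right)} \right)} \right)} - -43873 = \frac{1}{4 - 5 \left(\left(-2\right) 0\right)} - -43873 = \frac{1}{4 - 0} + 43873 = \frac{1}{4 + 0} + 43873 = \frac{1}{4} + 43873 = \frac{175493}{4}$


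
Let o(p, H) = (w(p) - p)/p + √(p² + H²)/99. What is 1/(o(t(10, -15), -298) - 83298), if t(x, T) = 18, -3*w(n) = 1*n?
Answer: -408208383/34003486120414 - 99*√22282/34003486120414 ≈ -1.2005e-5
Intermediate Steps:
w(n) = -n/3
o(p, H) = -4/3 + √(H² + p²)/99 (o(p, H) = (-p/3 - p)/p + √(p² + H²)/99 = (-4*p/3)/p + √(H² + p²)*(1/99) = -4/3 + √(H² + p²)/99)
1/(o(t(10, -15), -298) - 83298) = 1/((-4/3 + √((-298)² + 18²)/99) - 83298) = 1/((-4/3 + √(88804 + 324)/99) - 83298) = 1/((-4/3 + √89128/99) - 83298) = 1/((-4/3 + (2*√22282)/99) - 83298) = 1/((-4/3 + 2*√22282/99) - 83298) = 1/(-249898/3 + 2*√22282/99)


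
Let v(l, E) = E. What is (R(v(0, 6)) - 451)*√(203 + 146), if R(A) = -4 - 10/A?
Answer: -1370*√349/3 ≈ -8531.2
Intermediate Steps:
R(A) = -4 - 10/A
(R(v(0, 6)) - 451)*√(203 + 146) = ((-4 - 10/6) - 451)*√(203 + 146) = ((-4 - 10*⅙) - 451)*√349 = ((-4 - 5/3) - 451)*√349 = (-17/3 - 451)*√349 = -1370*√349/3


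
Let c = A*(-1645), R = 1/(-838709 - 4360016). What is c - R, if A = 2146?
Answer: -18352383033249/5198725 ≈ -3.5302e+6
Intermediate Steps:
R = -1/5198725 (R = 1/(-5198725) = -1/5198725 ≈ -1.9235e-7)
c = -3530170 (c = 2146*(-1645) = -3530170)
c - R = -3530170 - 1*(-1/5198725) = -3530170 + 1/5198725 = -18352383033249/5198725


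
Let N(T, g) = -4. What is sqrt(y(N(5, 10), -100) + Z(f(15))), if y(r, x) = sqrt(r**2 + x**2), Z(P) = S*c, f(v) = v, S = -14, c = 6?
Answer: 2*sqrt(-21 + sqrt(626)) ≈ 4.0100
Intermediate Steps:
Z(P) = -84 (Z(P) = -14*6 = -84)
sqrt(y(N(5, 10), -100) + Z(f(15))) = sqrt(sqrt((-4)**2 + (-100)**2) - 84) = sqrt(sqrt(16 + 10000) - 84) = sqrt(sqrt(10016) - 84) = sqrt(4*sqrt(626) - 84) = sqrt(-84 + 4*sqrt(626))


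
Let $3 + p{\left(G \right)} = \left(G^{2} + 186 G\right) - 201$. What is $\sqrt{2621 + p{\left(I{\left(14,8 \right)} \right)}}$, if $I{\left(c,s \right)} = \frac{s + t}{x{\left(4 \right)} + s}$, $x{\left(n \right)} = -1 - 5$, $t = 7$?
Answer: $\frac{\sqrt{15473}}{2} \approx 62.195$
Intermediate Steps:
$x{\left(n \right)} = -6$
$I{\left(c,s \right)} = \frac{7 + s}{-6 + s}$ ($I{\left(c,s \right)} = \frac{s + 7}{-6 + s} = \frac{7 + s}{-6 + s}$)
$p{\left(G \right)} = -204 + G^{2} + 186 G$ ($p{\left(G \right)} = -3 - \left(201 - G^{2} - 186 G\right) = -3 + \left(-201 + G^{2} + 186 G\right) = -204 + G^{2} + 186 G$)
$\sqrt{2621 + p{\left(I{\left(14,8 \right)} \right)}} = \sqrt{2621 + \left(-204 + \left(\frac{7 + 8}{-6 + 8}\right)^{2} + 186 \frac{7 + 8}{-6 + 8}\right)} = \sqrt{2621 + \left(-204 + \left(\frac{1}{2} \cdot 15\right)^{2} + 186 \cdot \frac{1}{2} \cdot 15\right)} = \sqrt{2621 + \left(-204 + \left(\frac{15}{2}\right)^{2} + 186 \cdot \frac{15}{2}\right)} = \sqrt{2621 + \left(-204 + \frac{225}{4} + 1395\right)} = \sqrt{2621 + \frac{4989}{4}} = \sqrt{\frac{15473}{4}} = \frac{\sqrt{15473}}{2}$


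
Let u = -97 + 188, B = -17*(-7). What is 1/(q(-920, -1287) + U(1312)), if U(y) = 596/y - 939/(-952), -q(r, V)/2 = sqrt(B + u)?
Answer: -109738468/63828784363 - 761748512*sqrt(210)/319143921815 ≈ -0.036308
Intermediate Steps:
B = 119
u = 91
q(r, V) = -2*sqrt(210) (q(r, V) = -2*sqrt(119 + 91) = -2*sqrt(210))
U(y) = 939/952 + 596/y (U(y) = 596/y - 939*(-1/952) = 596/y + 939/952 = 939/952 + 596/y)
1/(q(-920, -1287) + U(1312)) = 1/(-2*sqrt(210) + (939/952 + 596/1312)) = 1/(-2*sqrt(210) + (939/952 + 596*(1/1312))) = 1/(-2*sqrt(210) + (939/952 + 149/328)) = 1/(-2*sqrt(210) + 28115/19516) = 1/(28115/19516 - 2*sqrt(210))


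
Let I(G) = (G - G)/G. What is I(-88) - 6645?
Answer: -6645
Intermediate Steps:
I(G) = 0 (I(G) = 0/G = 0)
I(-88) - 6645 = 0 - 6645 = -6645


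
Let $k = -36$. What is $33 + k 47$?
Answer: $-1659$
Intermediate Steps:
$33 + k 47 = 33 - 1692 = -1659$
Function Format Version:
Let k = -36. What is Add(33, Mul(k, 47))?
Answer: -1659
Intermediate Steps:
Add(33, Mul(k, 47)) = Add(33, Mul(-36, 47)) = Add(33, -1692) = -1659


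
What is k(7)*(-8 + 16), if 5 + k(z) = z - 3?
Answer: -8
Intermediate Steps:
k(z) = -8 + z (k(z) = -5 + (z - 3) = -5 + (-3 + z) = -8 + z)
k(7)*(-8 + 16) = (-8 + 7)*(-8 + 16) = -1*8 = -8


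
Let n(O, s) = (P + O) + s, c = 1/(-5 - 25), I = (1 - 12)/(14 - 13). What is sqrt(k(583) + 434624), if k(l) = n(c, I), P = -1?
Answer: sqrt(391150770)/30 ≈ 659.25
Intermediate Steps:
I = -11 (I = -11/1 = -11*1 = -11)
c = -1/30 (c = 1/(-30) = -1/30 ≈ -0.033333)
n(O, s) = -1 + O + s (n(O, s) = (-1 + O) + s = -1 + O + s)
k(l) = -361/30 (k(l) = -1 - 1/30 - 11 = -361/30)
sqrt(k(583) + 434624) = sqrt(-361/30 + 434624) = sqrt(13038359/30) = sqrt(391150770)/30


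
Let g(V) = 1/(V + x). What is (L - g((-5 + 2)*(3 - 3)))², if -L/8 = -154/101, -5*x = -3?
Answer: 10182481/91809 ≈ 110.91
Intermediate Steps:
x = ⅗ (x = -⅕*(-3) = ⅗ ≈ 0.60000)
L = 1232/101 (L = -(-1232)/101 = -8*(-154/101) = 1232/101 ≈ 12.198)
g(V) = 1/(⅗ + V) (g(V) = 1/(V + ⅗) = 1/(⅗ + V))
(L - g((-5 + 2)*(3 - 3)))² = (1232/101 - 5/(3 + 5*((-5 + 2)*(3 - 3))))² = (1232/101 - 5/(3 + 5*(-3*0)))² = (1232/101 - 5/(3 + 5*0))² = (1232/101 - 5/(3 + 0))² = (1232/101 - 5/3)² = (3191/303)² = 10182481/91809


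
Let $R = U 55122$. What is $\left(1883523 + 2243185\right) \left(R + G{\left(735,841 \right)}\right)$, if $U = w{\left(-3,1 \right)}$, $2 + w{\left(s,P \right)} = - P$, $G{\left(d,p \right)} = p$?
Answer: $-678946633700$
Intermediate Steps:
$w{\left(s,P \right)} = -2 - P$
$U = -3$ ($U = -2 - 1 = -3$)
$R = -165366$ ($R = \left(-3\right) 55122 = -165366$)
$\left(1883523 + 2243185\right) \left(R + G{\left(735,841 \right)}\right) = \left(1883523 + 2243185\right) \left(-165366 + 841\right) = 4126708 \left(-164525\right) = -678946633700$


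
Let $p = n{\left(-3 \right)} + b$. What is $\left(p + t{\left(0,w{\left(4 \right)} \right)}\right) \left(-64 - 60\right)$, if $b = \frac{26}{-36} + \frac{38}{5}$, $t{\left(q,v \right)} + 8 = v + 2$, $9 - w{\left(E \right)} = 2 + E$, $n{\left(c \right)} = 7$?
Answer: $- \frac{60698}{45} \approx -1348.8$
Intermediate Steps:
$w{\left(E \right)} = 7 - E$ ($w{\left(E \right)} = 9 - \left(2 + E\right) = 7 - E$)
$t{\left(q,v \right)} = -6 + v$ ($t{\left(q,v \right)} = -8 + \left(v + 2\right) = -8 + \left(2 + v\right) = -6 + v$)
$b = \frac{619}{90}$ ($b = 26 \left(- \frac{1}{36}\right) + 38 \cdot \frac{1}{5} = - \frac{13}{18} + \frac{38}{5} = \frac{619}{90} \approx 6.8778$)
$p = \frac{1249}{90}$ ($p = 7 + \frac{619}{90} = \frac{1249}{90} \approx 13.878$)
$\left(p + t{\left(0,w{\left(4 \right)} \right)}\right) \left(-64 - 60\right) = \left(\frac{1249}{90} + \left(-6 + \left(7 - 4\right)\right)\right) \left(-64 - 60\right) = \left(\frac{1249}{90} + \left(-6 + 3\right)\right) \left(-124\right) = \left(\frac{1249}{90} - 3\right) \left(-124\right) = \frac{979}{90} \left(-124\right) = - \frac{60698}{45}$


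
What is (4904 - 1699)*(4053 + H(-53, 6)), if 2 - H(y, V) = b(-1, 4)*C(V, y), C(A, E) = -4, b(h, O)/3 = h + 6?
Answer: 13188575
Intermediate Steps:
b(h, O) = 18 + 3*h (b(h, O) = 3*(h + 6) = 3*(6 + h) = 18 + 3*h)
H(y, V) = 62 (H(y, V) = 2 - (18 + 3*(-1))*(-4) = 2 - (18 - 3)*(-4) = 2 - 15*(-4) = 2 - 1*(-60) = 2 + 60 = 62)
(4904 - 1699)*(4053 + H(-53, 6)) = (4904 - 1699)*(4053 + 62) = 3205*4115 = 13188575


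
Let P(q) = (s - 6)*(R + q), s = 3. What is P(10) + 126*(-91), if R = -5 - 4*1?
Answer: -11469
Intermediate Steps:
R = -9 (R = -5 - 4 = -9)
P(q) = 27 - 3*q (P(q) = (3 - 6)*(-9 + q) = -3*(-9 + q) = 27 - 3*q)
P(10) + 126*(-91) = (27 - 3*10) + 126*(-91) = (27 - 30) - 11466 = -3 - 11466 = -11469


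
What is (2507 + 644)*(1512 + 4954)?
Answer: 20374366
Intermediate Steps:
(2507 + 644)*(1512 + 4954) = 3151*6466 = 20374366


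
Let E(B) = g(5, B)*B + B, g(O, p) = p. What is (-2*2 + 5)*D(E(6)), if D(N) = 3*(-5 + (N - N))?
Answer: -15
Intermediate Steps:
E(B) = B + B**2 (E(B) = B*B + B = B**2 + B = B + B**2)
D(N) = -15 (D(N) = 3*(-5 + 0) = 3*(-5) = -15)
(-2*2 + 5)*D(E(6)) = (-2*2 + 5)*(-15) = (-4 + 5)*(-15) = 1*(-15) = -15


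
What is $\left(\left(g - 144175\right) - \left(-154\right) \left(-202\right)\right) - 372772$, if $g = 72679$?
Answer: $-475376$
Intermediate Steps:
$\left(\left(g - 144175\right) - \left(-154\right) \left(-202\right)\right) - 372772 = \left(\left(72679 - 144175\right) - \left(-154\right) \left(-202\right)\right) - 372772 = \left(-71496 - 31108\right) - 372772 = -102604 - 372772 = -475376$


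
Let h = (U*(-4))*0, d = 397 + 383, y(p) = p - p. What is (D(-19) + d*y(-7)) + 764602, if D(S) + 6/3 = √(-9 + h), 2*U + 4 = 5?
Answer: 764600 + 3*I ≈ 7.646e+5 + 3.0*I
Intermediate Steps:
y(p) = 0
U = ½ (U = -2 + (½)*5 = -2 + 5/2 = ½ ≈ 0.50000)
d = 780
h = 0 (h = ((½)*(-4))*0 = -2*0 = 0)
D(S) = -2 + 3*I (D(S) = -2 + √(-9 + 0) = -2 + √(-9) = -2 + 3*I)
(D(-19) + d*y(-7)) + 764602 = ((-2 + 3*I) + 780*0) + 764602 = ((-2 + 3*I) + 0) + 764602 = (-2 + 3*I) + 764602 = 764600 + 3*I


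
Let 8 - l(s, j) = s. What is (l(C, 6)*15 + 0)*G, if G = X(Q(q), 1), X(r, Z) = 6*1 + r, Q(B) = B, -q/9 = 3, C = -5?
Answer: -4095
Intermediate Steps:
q = -27 (q = -9*3 = -27)
l(s, j) = 8 - s
X(r, Z) = 6 + r
G = -21 (G = 6 - 27 = -21)
(l(C, 6)*15 + 0)*G = ((8 - 1*(-5))*15 + 0)*(-21) = ((8 + 5)*15 + 0)*(-21) = (13*15 + 0)*(-21) = (195 + 0)*(-21) = 195*(-21) = -4095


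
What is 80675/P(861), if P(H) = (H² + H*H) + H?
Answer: 11525/211929 ≈ 0.054381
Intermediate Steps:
P(H) = H + 2*H² (P(H) = (H² + H²) + H = 2*H² + H = H + 2*H²)
80675/P(861) = 80675/((861*(1 + 2*861))) = 80675/((861*(1 + 1722))) = 80675/((861*1723)) = 80675/1483503 = 80675*(1/1483503) = 11525/211929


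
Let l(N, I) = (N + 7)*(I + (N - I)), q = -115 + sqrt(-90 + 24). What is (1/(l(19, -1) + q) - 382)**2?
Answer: 3*(-6983582915*I + 36869876*sqrt(66))/(-143575*I + 758*sqrt(66)) ≈ 1.4592e+5 + 0.043192*I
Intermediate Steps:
q = -115 + I*sqrt(66) (q = -115 + sqrt(-66) = -115 + I*sqrt(66) ≈ -115.0 + 8.124*I)
l(N, I) = N*(7 + N) (l(N, I) = (7 + N)*N = N*(7 + N))
(1/(l(19, -1) + q) - 382)**2 = (1/(19*(7 + 19) + (-115 + I*sqrt(66))) - 382)**2 = (1/(19*26 + (-115 + I*sqrt(66))) - 382)**2 = (1/(494 + (-115 + I*sqrt(66))) - 382)**2 = (1/(379 + I*sqrt(66)) - 382)**2 = (-382 + 1/(379 + I*sqrt(66)))**2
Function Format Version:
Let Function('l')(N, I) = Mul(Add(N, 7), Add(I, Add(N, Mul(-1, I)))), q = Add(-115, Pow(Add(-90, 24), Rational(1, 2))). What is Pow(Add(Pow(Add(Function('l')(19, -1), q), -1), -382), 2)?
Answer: Mul(3, Pow(Add(Mul(-143575, I), Mul(758, Pow(66, Rational(1, 2)))), -1), Add(Mul(-6983582915, I), Mul(36869876, Pow(66, Rational(1, 2))))) ≈ Add(1.4592e+5, Mul(0.043192, I))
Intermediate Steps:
q = Add(-115, Mul(I, Pow(66, Rational(1, 2)))) (q = Add(-115, Pow(-66, Rational(1, 2))) = Add(-115, Mul(I, Pow(66, Rational(1, 2)))) ≈ Add(-115.00, Mul(8.1240, I)))
Function('l')(N, I) = Mul(N, Add(7, N)) (Function('l')(N, I) = Mul(Add(7, N), N) = Mul(N, Add(7, N)))
Pow(Add(Pow(Add(Function('l')(19, -1), q), -1), -382), 2) = Pow(Add(Pow(Add(Mul(19, Add(7, 19)), Add(-115, Mul(I, Pow(66, Rational(1, 2))))), -1), -382), 2) = Pow(Add(Pow(Add(Mul(19, 26), Add(-115, Mul(I, Pow(66, Rational(1, 2))))), -1), -382), 2) = Pow(Add(Pow(Add(494, Add(-115, Mul(I, Pow(66, Rational(1, 2))))), -1), -382), 2) = Pow(Add(Pow(Add(379, Mul(I, Pow(66, Rational(1, 2)))), -1), -382), 2) = Pow(Add(-382, Pow(Add(379, Mul(I, Pow(66, Rational(1, 2)))), -1)), 2)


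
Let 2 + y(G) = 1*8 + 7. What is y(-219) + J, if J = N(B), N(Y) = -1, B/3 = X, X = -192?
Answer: 12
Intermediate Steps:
B = -576 (B = 3*(-192) = -576)
y(G) = 13 (y(G) = -2 + (1*8 + 7) = -2 + (8 + 7) = -2 + 15 = 13)
J = -1
y(-219) + J = 13 - 1 = 12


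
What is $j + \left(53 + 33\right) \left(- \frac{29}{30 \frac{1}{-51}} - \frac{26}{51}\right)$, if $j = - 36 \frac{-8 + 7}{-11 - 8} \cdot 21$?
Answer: $\frac{20136631}{4845} \approx 4156.2$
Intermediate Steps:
$j = - \frac{756}{19}$ ($j = - 36 \left(- \frac{1}{-19}\right) 21 = - 36 \left(\left(-1\right) \left(- \frac{1}{19}\right)\right) 21 = \left(-36\right) \frac{1}{19} \cdot 21 = \left(- \frac{36}{19}\right) 21 = - \frac{756}{19} \approx -39.789$)
$j + \left(53 + 33\right) \left(- \frac{29}{30 \frac{1}{-51}} - \frac{26}{51}\right) = - \frac{756}{19} + \left(53 + 33\right) \left(- \frac{29}{30 \frac{1}{-51}} - \frac{26}{51}\right) = - \frac{756}{19} + 86 \left(- \frac{29}{30 \left(- \frac{1}{51}\right)} - \frac{26}{51}\right) = - \frac{756}{19} + 86 \left(- \frac{29}{- \frac{10}{17}} - \frac{26}{51}\right) = - \frac{756}{19} + 86 \left(\left(-29\right) \left(- \frac{17}{10}\right) - \frac{26}{51}\right) = - \frac{756}{19} + 86 \left(\frac{493}{10} - \frac{26}{51}\right) = - \frac{756}{19} + 86 \cdot \frac{24883}{510} = - \frac{756}{19} + \frac{1069969}{255} = \frac{20136631}{4845}$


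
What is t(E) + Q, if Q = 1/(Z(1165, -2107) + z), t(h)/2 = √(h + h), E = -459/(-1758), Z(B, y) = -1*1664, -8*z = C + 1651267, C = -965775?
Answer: -2/174701 + 6*√4981/293 ≈ 1.4452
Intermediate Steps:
z = -171373/2 (z = -(-965775 + 1651267)/8 = -⅛*685492 = -171373/2 ≈ -85687.)
Z(B, y) = -1664
E = 153/586 (E = -459*(-1/1758) = 153/586 ≈ 0.26109)
t(h) = 2*√2*√h (t(h) = 2*√(h + h) = 2*√(2*h) = 2*(√2*√h) = 2*√2*√h)
Q = -2/174701 (Q = 1/(-1664 - 171373/2) = 1/(-174701/2) = -2/174701 ≈ -1.1448e-5)
t(E) + Q = 2*√2*√(153/586) - 2/174701 = 2*√2*(3*√9962/586) - 2/174701 = 6*√4981/293 - 2/174701 = -2/174701 + 6*√4981/293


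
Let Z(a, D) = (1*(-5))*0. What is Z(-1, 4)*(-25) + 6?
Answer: 6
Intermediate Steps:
Z(a, D) = 0 (Z(a, D) = -5*0 = 0)
Z(-1, 4)*(-25) + 6 = 0*(-25) + 6 = 0 + 6 = 6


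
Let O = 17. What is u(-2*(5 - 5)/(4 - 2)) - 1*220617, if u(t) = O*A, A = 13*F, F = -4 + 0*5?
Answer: -221501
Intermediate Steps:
F = -4 (F = -4 + 0 = -4)
A = -52 (A = 13*(-4) = -52)
u(t) = -884 (u(t) = 17*(-52) = -884)
u(-2*(5 - 5)/(4 - 2)) - 1*220617 = -884 - 1*220617 = -884 - 220617 = -221501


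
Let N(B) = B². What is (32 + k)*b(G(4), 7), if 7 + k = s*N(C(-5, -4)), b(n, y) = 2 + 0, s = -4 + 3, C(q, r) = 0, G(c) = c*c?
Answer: 50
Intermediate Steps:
G(c) = c²
s = -1
b(n, y) = 2
k = -7 (k = -7 - 1*0² = -7 - 1*0 = -7 + 0 = -7)
(32 + k)*b(G(4), 7) = (32 - 7)*2 = 25*2 = 50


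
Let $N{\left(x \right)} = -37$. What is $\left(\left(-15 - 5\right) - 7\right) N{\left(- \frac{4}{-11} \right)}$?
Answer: $999$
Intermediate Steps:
$\left(\left(-15 - 5\right) - 7\right) N{\left(- \frac{4}{-11} \right)} = \left(\left(-15 - 5\right) - 7\right) \left(-37\right) = \left(-20 - 7\right) \left(-37\right) = \left(-27\right) \left(-37\right) = 999$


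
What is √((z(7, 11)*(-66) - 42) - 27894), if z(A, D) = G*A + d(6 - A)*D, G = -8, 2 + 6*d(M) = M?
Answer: 3*I*√2653 ≈ 154.52*I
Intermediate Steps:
d(M) = -⅓ + M/6
z(A, D) = -8*A + D*(⅔ - A/6) (z(A, D) = -8*A + (-⅓ + (6 - A)/6)*D = -8*A + (-⅓ + (1 - A/6))*D = -8*A + (⅔ - A/6)*D = -8*A + D*(⅔ - A/6))
√((z(7, 11)*(-66) - 42) - 27894) = √(((-8*7 - ⅙*11*(-4 + 7))*(-66) - 42) - 27894) = √(((-56 - ⅙*11*3)*(-66) - 42) - 27894) = √(((-56 - 11/2)*(-66) - 42) - 27894) = √((-123/2*(-66) - 42) - 27894) = √((4059 - 42) - 27894) = √(4017 - 27894) = √(-23877) = 3*I*√2653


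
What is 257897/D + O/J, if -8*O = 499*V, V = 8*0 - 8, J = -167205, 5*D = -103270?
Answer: -43131974231/3453452070 ≈ -12.490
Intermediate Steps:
D = -20654 (D = (1/5)*(-103270) = -20654)
V = -8 (V = 0 - 8 = -8)
O = 499 (O = -499*(-8)/8 = -1/8*(-3992) = 499)
257897/D + O/J = 257897/(-20654) + 499/(-167205) = 257897*(-1/20654) + 499*(-1/167205) = -257897/20654 - 499/167205 = -43131974231/3453452070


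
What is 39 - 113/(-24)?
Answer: 1049/24 ≈ 43.708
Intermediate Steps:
39 - 113/(-24) = 39 - 113*(-1/24) = 39 + 113/24 = 1049/24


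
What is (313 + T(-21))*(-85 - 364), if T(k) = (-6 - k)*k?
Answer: 898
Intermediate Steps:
T(k) = k*(-6 - k)
(313 + T(-21))*(-85 - 364) = (313 - 1*(-21)*(6 - 21))*(-85 - 364) = (313 - 1*(-21)*(-15))*(-449) = (313 - 315)*(-449) = -2*(-449) = 898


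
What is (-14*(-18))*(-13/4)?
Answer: -819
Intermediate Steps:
(-14*(-18))*(-13/4) = 252*(-13*1/4) = 252*(-13/4) = -819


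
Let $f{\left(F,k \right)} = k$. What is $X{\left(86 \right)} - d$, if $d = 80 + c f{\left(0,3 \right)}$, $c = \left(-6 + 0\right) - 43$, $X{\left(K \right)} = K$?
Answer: $153$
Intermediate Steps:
$c = -49$ ($c = -6 - 43 = -49$)
$d = -67$ ($d = 80 - 147 = -67$)
$X{\left(86 \right)} - d = 86 - -67 = 86 + 67 = 153$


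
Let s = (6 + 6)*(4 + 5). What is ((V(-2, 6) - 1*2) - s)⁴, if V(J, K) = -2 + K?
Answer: 126247696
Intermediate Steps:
s = 108 (s = 12*9 = 108)
((V(-2, 6) - 1*2) - s)⁴ = (((-2 + 6) - 1*2) - 1*108)⁴ = ((4 - 2) - 108)⁴ = (2 - 108)⁴ = (-106)⁴ = 126247696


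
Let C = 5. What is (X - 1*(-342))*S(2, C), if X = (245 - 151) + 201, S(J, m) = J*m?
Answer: 6370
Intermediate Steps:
X = 295 (X = 94 + 201 = 295)
(X - 1*(-342))*S(2, C) = (295 - 1*(-342))*(2*5) = (295 + 342)*10 = 637*10 = 6370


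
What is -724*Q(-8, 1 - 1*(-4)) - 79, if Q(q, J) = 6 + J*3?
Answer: -15283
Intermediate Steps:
Q(q, J) = 6 + 3*J
-724*Q(-8, 1 - 1*(-4)) - 79 = -724*(6 + 3*(1 - 1*(-4))) - 79 = -724*(6 + 3*(1 + 4)) - 79 = -724*(6 + 3*5) - 79 = -724*(6 + 15) - 79 = -724*21 - 79 = -15204 - 79 = -15283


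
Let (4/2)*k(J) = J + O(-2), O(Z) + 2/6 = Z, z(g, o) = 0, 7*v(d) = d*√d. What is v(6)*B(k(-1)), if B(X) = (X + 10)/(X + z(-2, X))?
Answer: -30*√6/7 ≈ -10.498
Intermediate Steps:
v(d) = d^(3/2)/7 (v(d) = (d*√d)/7 = d^(3/2)/7)
O(Z) = -⅓ + Z
k(J) = -7/6 + J/2 (k(J) = (J + (-⅓ - 2))/2 = (J - 7/3)/2 = (-7/3 + J)/2 = -7/6 + J/2)
B(X) = (10 + X)/X (B(X) = (X + 10)/(X + 0) = (10 + X)/X)
v(6)*B(k(-1)) = (6^(3/2)/7)*((10 + (-7/6 + (½)*(-1)))/(-7/6 + (½)*(-1))) = ((6*√6)/7)*((10 + (-7/6 - ½))/(-7/6 - ½)) = (6*√6/7)*((10 - 5/3)/(-5/3)) = (6*√6/7)*(-⅗*25/3) = (6*√6/7)*(-5) = -30*√6/7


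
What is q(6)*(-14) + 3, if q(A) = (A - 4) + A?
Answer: -109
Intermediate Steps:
q(A) = -4 + 2*A (q(A) = (-4 + A) + A = -4 + 2*A)
q(6)*(-14) + 3 = (-4 + 2*6)*(-14) + 3 = (-4 + 12)*(-14) + 3 = 8*(-14) + 3 = -112 + 3 = -109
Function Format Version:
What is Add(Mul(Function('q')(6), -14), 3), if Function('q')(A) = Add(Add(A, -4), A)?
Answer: -109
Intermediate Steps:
Function('q')(A) = Add(-4, Mul(2, A)) (Function('q')(A) = Add(Add(-4, A), A) = Add(-4, Mul(2, A)))
Add(Mul(Function('q')(6), -14), 3) = Add(Mul(Add(-4, Mul(2, 6)), -14), 3) = Add(Mul(Add(-4, 12), -14), 3) = Add(Mul(8, -14), 3) = Add(-112, 3) = -109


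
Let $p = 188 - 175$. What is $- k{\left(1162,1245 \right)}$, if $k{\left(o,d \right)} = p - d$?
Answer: $1232$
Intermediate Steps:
$p = 13$ ($p = 188 - 175 = 13$)
$k{\left(o,d \right)} = 13 - d$
$- k{\left(1162,1245 \right)} = - (13 - 1245) = \left(-1\right) \left(-1232\right) = 1232$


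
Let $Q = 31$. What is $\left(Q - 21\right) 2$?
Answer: $20$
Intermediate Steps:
$\left(Q - 21\right) 2 = \left(31 - 21\right) 2 = 10 \cdot 2 = 20$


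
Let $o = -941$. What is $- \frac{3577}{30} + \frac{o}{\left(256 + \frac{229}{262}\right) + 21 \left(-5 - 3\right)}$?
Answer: $- \frac{18137341}{139710} \approx -129.82$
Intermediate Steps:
$- \frac{3577}{30} + \frac{o}{\left(256 + \frac{229}{262}\right) + 21 \left(-5 - 3\right)} = - \frac{3577}{30} - \frac{941}{\left(256 + \frac{229}{262}\right) + 21 \left(-5 - 3\right)} = \left(-3577\right) \frac{1}{30} - \frac{941}{\left(256 + 229 \cdot \frac{1}{262}\right) + 21 \left(-8\right)} = - \frac{3577}{30} - \frac{941}{\left(256 + \frac{229}{262}\right) - 168} = - \frac{3577}{30} - \frac{941}{\frac{67301}{262} - 168} = - \frac{3577}{30} - \frac{941}{\frac{23285}{262}} = - \frac{3577}{30} - \frac{246542}{23285} = - \frac{18137341}{139710}$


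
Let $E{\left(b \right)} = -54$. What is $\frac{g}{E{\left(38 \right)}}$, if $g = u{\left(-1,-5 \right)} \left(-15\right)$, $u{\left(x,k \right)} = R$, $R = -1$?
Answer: $- \frac{5}{18} \approx -0.27778$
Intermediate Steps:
$u{\left(x,k \right)} = -1$
$g = 15$ ($g = \left(-1\right) \left(-15\right) = 15$)
$\frac{g}{E{\left(38 \right)}} = \frac{15}{-54} = 15 \left(- \frac{1}{54}\right) = - \frac{5}{18}$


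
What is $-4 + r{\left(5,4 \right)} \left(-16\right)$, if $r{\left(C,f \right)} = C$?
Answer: $-84$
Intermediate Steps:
$-4 + r{\left(5,4 \right)} \left(-16\right) = -4 + 5 \left(-16\right) = -4 - 80 = -84$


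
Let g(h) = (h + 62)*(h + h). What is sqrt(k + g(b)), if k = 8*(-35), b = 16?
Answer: 2*sqrt(554) ≈ 47.074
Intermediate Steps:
k = -280
g(h) = 2*h*(62 + h) (g(h) = (62 + h)*(2*h) = 2*h*(62 + h))
sqrt(k + g(b)) = sqrt(-280 + 2*16*(62 + 16)) = sqrt(-280 + 2*16*78) = sqrt(-280 + 2496) = sqrt(2216) = 2*sqrt(554)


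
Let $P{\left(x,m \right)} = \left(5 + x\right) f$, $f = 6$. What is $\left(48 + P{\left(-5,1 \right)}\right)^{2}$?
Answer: $2304$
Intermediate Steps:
$P{\left(x,m \right)} = 30 + 6 x$ ($P{\left(x,m \right)} = \left(5 + x\right) 6 = 30 + 6 x$)
$\left(48 + P{\left(-5,1 \right)}\right)^{2} = \left(48 + \left(30 + 6 \left(-5\right)\right)\right)^{2} = \left(48 + \left(30 - 30\right)\right)^{2} = \left(48 + 0\right)^{2} = 48^{2} = 2304$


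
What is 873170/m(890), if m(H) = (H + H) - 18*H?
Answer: -87317/1424 ≈ -61.318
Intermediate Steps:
m(H) = -16*H (m(H) = 2*H - 18*H = -16*H)
873170/m(890) = 873170/((-16*890)) = 873170/(-14240) = 873170*(-1/14240) = -87317/1424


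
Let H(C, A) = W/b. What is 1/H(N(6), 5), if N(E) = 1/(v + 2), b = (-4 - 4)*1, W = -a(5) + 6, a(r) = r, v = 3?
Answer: -8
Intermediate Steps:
W = 1 (W = -1*5 + 6 = -5 + 6 = 1)
b = -8 (b = -8*1 = -8)
N(E) = ⅕ (N(E) = 1/(3 + 2) = 1/5 = ⅕)
H(C, A) = -⅛ (H(C, A) = 1/(-8) = 1*(-⅛) = -⅛)
1/H(N(6), 5) = 1/(-⅛) = -8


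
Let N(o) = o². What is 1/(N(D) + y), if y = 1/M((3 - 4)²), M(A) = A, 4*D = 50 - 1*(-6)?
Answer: 1/197 ≈ 0.0050761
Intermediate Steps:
D = 14 (D = (50 - 1*(-6))/4 = (50 + 6)/4 = (¼)*56 = 14)
y = 1 (y = 1/((3 - 4)²) = 1/((-1)²) = 1/1 = 1)
1/(N(D) + y) = 1/(14² + 1) = 1/(196 + 1) = 1/197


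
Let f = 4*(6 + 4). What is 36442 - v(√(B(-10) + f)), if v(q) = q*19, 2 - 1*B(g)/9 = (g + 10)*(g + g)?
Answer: 36442 - 19*√58 ≈ 36297.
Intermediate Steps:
f = 40 (f = 4*10 = 40)
B(g) = 18 - 18*g*(10 + g) (B(g) = 18 - 9*(g + 10)*(g + g) = 18 - 9*(10 + g)*2*g = 18 - 18*g*(10 + g))
v(q) = 19*q
36442 - v(√(B(-10) + f)) = 36442 - 19*√((18 - 180*(-10) - 18*(-10)²) + 40) = 36442 - 19*√((18 + 1800 - 18*100) + 40) = 36442 - 19*√((18 + 1800 - 1800) + 40) = 36442 - 19*√(18 + 40) = 36442 - 19*√58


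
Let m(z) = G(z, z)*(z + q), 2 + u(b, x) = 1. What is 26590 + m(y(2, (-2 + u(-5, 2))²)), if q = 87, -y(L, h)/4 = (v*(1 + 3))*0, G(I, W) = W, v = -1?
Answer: 26590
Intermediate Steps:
u(b, x) = -1 (u(b, x) = -2 + 1 = -1)
y(L, h) = 0 (y(L, h) = -4*(-(1 + 3))*0 = -4*(-1*4)*0 = -(-16)*0 = -4*0 = 0)
m(z) = z*(87 + z) (m(z) = z*(z + 87) = z*(87 + z))
26590 + m(y(2, (-2 + u(-5, 2))²)) = 26590 + 0*(87 + 0) = 26590 + 0*87 = 26590 + 0 = 26590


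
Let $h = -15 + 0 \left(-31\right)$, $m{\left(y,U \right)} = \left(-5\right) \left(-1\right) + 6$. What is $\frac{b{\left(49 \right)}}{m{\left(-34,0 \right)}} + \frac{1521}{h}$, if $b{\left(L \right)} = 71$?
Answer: $- \frac{5222}{55} \approx -94.945$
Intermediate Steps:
$m{\left(y,U \right)} = 11$ ($m{\left(y,U \right)} = 5 + 6 = 11$)
$h = -15$ ($h = -15 + 0 = -15$)
$\frac{b{\left(49 \right)}}{m{\left(-34,0 \right)}} + \frac{1521}{h} = \frac{71}{11} + \frac{1521}{-15} = 71 \cdot \frac{1}{11} + 1521 \left(- \frac{1}{15}\right) = \frac{71}{11} - \frac{507}{5} = - \frac{5222}{55}$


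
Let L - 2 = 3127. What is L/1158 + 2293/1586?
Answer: 634824/153049 ≈ 4.1479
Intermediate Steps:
L = 3129 (L = 2 + 3127 = 3129)
L/1158 + 2293/1586 = 3129/1158 + 2293/1586 = 3129*(1/1158) + 2293*(1/1586) = 1043/386 + 2293/1586 = 634824/153049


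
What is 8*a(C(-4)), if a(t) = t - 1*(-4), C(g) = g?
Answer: 0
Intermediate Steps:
a(t) = 4 + t (a(t) = t + 4 = 4 + t)
8*a(C(-4)) = 8*(4 - 4) = 8*0 = 0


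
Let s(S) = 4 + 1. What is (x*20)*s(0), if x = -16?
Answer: -1600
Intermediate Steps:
s(S) = 5
(x*20)*s(0) = -16*20*5 = -320*5 = -1600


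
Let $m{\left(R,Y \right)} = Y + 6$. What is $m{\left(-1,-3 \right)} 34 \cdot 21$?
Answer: $2142$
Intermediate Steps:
$m{\left(R,Y \right)} = 6 + Y$
$m{\left(-1,-3 \right)} 34 \cdot 21 = \left(6 - 3\right) 34 \cdot 21 = 3 \cdot 34 \cdot 21 = 102 \cdot 21 = 2142$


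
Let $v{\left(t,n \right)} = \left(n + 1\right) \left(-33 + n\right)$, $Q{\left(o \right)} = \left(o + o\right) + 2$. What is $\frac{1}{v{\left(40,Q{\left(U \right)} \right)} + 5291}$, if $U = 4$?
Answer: $\frac{1}{5038} \approx 0.00019849$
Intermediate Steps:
$Q{\left(o \right)} = 2 + 2 o$ ($Q{\left(o \right)} = 2 o + 2 = 2 + 2 o$)
$v{\left(t,n \right)} = \left(1 + n\right) \left(-33 + n\right)$
$\frac{1}{v{\left(40,Q{\left(U \right)} \right)} + 5291} = \frac{1}{\left(-33 + \left(2 + 2 \cdot 4\right)^{2} - 32 \left(2 + 2 \cdot 4\right)\right) + 5291} = \frac{1}{\left(-33 + \left(2 + 8\right)^{2} - 32 \left(2 + 8\right)\right) + 5291} = \frac{1}{\left(-33 + 10^{2} - 320\right) + 5291} = \frac{1}{\left(-33 + 100 - 320\right) + 5291} = \frac{1}{-253 + 5291} = \frac{1}{5038}$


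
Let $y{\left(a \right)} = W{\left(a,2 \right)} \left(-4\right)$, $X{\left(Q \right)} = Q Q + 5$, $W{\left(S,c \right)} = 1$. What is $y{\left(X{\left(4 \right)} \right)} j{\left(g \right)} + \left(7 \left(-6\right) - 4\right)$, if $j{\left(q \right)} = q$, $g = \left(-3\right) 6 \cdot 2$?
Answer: $98$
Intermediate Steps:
$X{\left(Q \right)} = 5 + Q^{2}$ ($X{\left(Q \right)} = Q^{2} + 5 = 5 + Q^{2}$)
$y{\left(a \right)} = -4$ ($y{\left(a \right)} = 1 \left(-4\right) = -4$)
$g = -36$ ($g = \left(-18\right) 2 = -36$)
$y{\left(X{\left(4 \right)} \right)} j{\left(g \right)} + \left(7 \left(-6\right) - 4\right) = \left(-4\right) \left(-36\right) + \left(7 \left(-6\right) - 4\right) = 144 - 46 = 98$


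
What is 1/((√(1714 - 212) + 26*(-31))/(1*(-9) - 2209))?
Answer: 893854/324067 + 1109*√1502/324067 ≈ 2.8909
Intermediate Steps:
1/((√(1714 - 212) + 26*(-31))/(1*(-9) - 2209)) = 1/((√1502 - 806)/(-9 - 2209)) = 1/((-806 + √1502)/(-2218)) = 1/((-806 + √1502)*(-1/2218)) = 1/(403/1109 - √1502/2218)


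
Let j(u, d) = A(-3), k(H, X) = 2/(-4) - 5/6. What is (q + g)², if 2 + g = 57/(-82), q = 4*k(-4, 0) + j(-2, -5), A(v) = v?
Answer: 7360369/60516 ≈ 121.63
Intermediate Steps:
k(H, X) = -4/3 (k(H, X) = 2*(-¼) - 5*⅙ = -½ - ⅚ = -4/3)
j(u, d) = -3
q = -25/3 (q = 4*(-4/3) - 3 = -16/3 - 3 = -25/3 ≈ -8.3333)
g = -221/82 (g = -2 + 57/(-82) = -2 + 57*(-1/82) = -2 - 57/82 = -221/82 ≈ -2.6951)
(q + g)² = (-25/3 - 221/82)² = (-2713/246)² = 7360369/60516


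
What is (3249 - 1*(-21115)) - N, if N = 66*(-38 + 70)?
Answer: 22252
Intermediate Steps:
N = 2112 (N = 66*32 = 2112)
(3249 - 1*(-21115)) - N = (3249 - 1*(-21115)) - 1*2112 = (3249 + 21115) - 2112 = 24364 - 2112 = 22252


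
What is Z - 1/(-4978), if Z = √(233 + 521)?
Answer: 1/4978 + √754 ≈ 27.459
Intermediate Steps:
Z = √754 ≈ 27.459
Z - 1/(-4978) = √754 - 1/(-4978) = √754 - 1*(-1/4978) = √754 + 1/4978 = 1/4978 + √754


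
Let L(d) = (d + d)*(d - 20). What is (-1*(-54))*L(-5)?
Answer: 13500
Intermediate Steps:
L(d) = 2*d*(-20 + d) (L(d) = (2*d)*(-20 + d) = 2*d*(-20 + d))
(-1*(-54))*L(-5) = (-1*(-54))*(2*(-5)*(-20 - 5)) = 54*(2*(-5)*(-25)) = 54*250 = 13500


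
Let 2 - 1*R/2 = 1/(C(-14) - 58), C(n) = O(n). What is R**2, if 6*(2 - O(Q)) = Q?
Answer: 422500/25921 ≈ 16.300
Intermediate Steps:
O(Q) = 2 - Q/6
C(n) = 2 - n/6
R = 650/161 (R = 4 - 2/((2 - 1/6*(-14)) - 58) = 4 - 2/((2 + 7/3) - 58) = 4 - 2/(13/3 - 58) = 4 - 2/(-161/3) = 4 - 2*(-3/161) = 4 + 6/161 = 650/161 ≈ 4.0373)
R**2 = (650/161)**2 = 422500/25921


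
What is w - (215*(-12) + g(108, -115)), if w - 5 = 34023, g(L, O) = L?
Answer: 36500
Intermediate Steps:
w = 34028 (w = 5 + 34023 = 34028)
w - (215*(-12) + g(108, -115)) = 34028 - (215*(-12) + 108) = 34028 - (-2580 + 108) = 34028 - 1*(-2472) = 34028 + 2472 = 36500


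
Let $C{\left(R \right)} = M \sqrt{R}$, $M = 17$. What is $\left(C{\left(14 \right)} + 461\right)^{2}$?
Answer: $216567 + 15674 \sqrt{14} \approx 2.7521 \cdot 10^{5}$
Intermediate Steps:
$C{\left(R \right)} = 17 \sqrt{R}$
$\left(C{\left(14 \right)} + 461\right)^{2} = \left(17 \sqrt{14} + 461\right)^{2} = \left(461 + 17 \sqrt{14}\right)^{2}$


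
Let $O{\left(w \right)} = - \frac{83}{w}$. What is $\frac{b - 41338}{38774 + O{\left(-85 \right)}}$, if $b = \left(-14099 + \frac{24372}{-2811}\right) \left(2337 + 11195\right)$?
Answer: $- \frac{2172560081450}{441176143} \approx -4924.5$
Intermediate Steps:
$b = - \frac{178877978884}{937}$ ($b = \left(-14099 + 24372 \left(- \frac{1}{2811}\right)\right) 13532 = \left(-14099 - \frac{8124}{937}\right) 13532 = \left(- \frac{13218887}{937}\right) 13532 = - \frac{178877978884}{937} \approx -1.9091 \cdot 10^{8}$)
$\frac{b - 41338}{38774 + O{\left(-85 \right)}} = \frac{- \frac{178877978884}{937} - 41338}{38774 - \frac{83}{-85}} = - \frac{178916712590}{937 \left(38774 - - \frac{83}{85}\right)} = - \frac{178916712590}{937 \left(38774 + \frac{83}{85}\right)} = - \frac{178916712590}{937 \cdot \frac{3295873}{85}} = \left(- \frac{178916712590}{937}\right) \frac{85}{3295873} = - \frac{2172560081450}{441176143}$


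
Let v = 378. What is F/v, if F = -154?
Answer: -11/27 ≈ -0.40741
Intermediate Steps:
F/v = -154/378 = -154*1/378 = -11/27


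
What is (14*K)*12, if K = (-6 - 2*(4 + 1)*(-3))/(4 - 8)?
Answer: -1008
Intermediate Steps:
K = -6 (K = (-6 - 2*5*(-3))/(-4) = (-6 - 10*(-3))*(-¼) = (-6 + 30)*(-¼) = 24*(-¼) = -6)
(14*K)*12 = (14*(-6))*12 = -84*12 = -1008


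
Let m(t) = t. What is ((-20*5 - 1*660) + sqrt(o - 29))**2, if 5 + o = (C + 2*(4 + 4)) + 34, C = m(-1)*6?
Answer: (760 - sqrt(10))**2 ≈ 5.7280e+5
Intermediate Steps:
C = -6 (C = -1*6 = -6)
o = 39 (o = -5 + ((-6 + 2*(4 + 4)) + 34) = -5 + ((-6 + 2*8) + 34) = -5 + ((-6 + 16) + 34) = -5 + (10 + 34) = -5 + 44 = 39)
((-20*5 - 1*660) + sqrt(o - 29))**2 = ((-20*5 - 1*660) + sqrt(39 - 29))**2 = ((-100 - 660) + sqrt(10))**2 = (-760 + sqrt(10))**2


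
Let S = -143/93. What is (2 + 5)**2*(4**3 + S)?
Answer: 284641/93 ≈ 3060.7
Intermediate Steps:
S = -143/93 (S = -143*1/93 = -143/93 ≈ -1.5376)
(2 + 5)**2*(4**3 + S) = (2 + 5)**2*(4**3 - 143/93) = 7**2*(64 - 143/93) = 49*(5809/93) = 284641/93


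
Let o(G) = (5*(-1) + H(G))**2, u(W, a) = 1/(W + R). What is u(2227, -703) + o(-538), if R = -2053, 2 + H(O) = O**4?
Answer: 1221258089720818236363535/174 ≈ 7.0187e+21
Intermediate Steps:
H(O) = -2 + O**4
u(W, a) = 1/(-2053 + W) (u(W, a) = 1/(W - 2053) = 1/(-2053 + W))
o(G) = (-7 + G**4)**2 (o(G) = (5*(-1) + (-2 + G**4))**2 = (-5 + (-2 + G**4))**2 = (-7 + G**4)**2)
u(2227, -703) + o(-538) = 1/(-2053 + 2227) + (-7 + (-538)**4)**2 = 1/174 + (-7 + 83777829136)**2 = 1/174 + 83777829129**2 = 1/174 + 7018724653567920898641 = 1221258089720818236363535/174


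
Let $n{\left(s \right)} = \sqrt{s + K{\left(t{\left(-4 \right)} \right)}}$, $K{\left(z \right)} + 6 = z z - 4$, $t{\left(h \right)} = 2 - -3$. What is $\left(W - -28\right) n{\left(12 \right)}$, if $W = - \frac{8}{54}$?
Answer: $\frac{752 \sqrt{3}}{9} \approx 144.72$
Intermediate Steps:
$W = - \frac{4}{27}$ ($W = \left(-8\right) \frac{1}{54} = - \frac{4}{27} \approx -0.14815$)
$t{\left(h \right)} = 5$ ($t{\left(h \right)} = 2 + 3 = 5$)
$K{\left(z \right)} = -10 + z^{2}$ ($K{\left(z \right)} = -6 + \left(z z - 4\right) = -6 + \left(z^{2} - 4\right) = -6 + \left(-4 + z^{2}\right) = -10 + z^{2}$)
$n{\left(s \right)} = \sqrt{15 + s}$ ($n{\left(s \right)} = \sqrt{s - \left(10 - 5^{2}\right)} = \sqrt{s + \left(-10 + 25\right)} = \sqrt{s + 15} = \sqrt{15 + s}$)
$\left(W - -28\right) n{\left(12 \right)} = \left(- \frac{4}{27} - -28\right) \sqrt{15 + 12} = \left(- \frac{4}{27} + 28\right) \sqrt{27} = \frac{752 \cdot 3 \sqrt{3}}{27} = \frac{752 \sqrt{3}}{9}$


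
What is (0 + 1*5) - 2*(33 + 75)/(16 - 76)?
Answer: 43/5 ≈ 8.6000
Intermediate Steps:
(0 + 1*5) - 2*(33 + 75)/(16 - 76) = (0 + 5) - 216/(-60) = 5 - 216*(-1)/60 = 5 - 2*(-9/5) = 5 + 18/5 = 43/5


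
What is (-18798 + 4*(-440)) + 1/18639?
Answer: -383180561/18639 ≈ -20558.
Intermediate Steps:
(-18798 + 4*(-440)) + 1/18639 = (-18798 - 1760) + 1/18639 = -20558 + 1/18639 = -383180561/18639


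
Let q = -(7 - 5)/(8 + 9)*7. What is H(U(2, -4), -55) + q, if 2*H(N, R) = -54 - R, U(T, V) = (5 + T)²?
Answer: -11/34 ≈ -0.32353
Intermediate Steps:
H(N, R) = -27 - R/2 (H(N, R) = (-54 - R)/2 = -27 - R/2)
q = -14/17 (q = -2/17*7 = -14/17 ≈ -0.82353)
H(U(2, -4), -55) + q = (-27 - ½*(-55)) - 14/17 = (-27 + 55/2) - 14/17 = ½ - 14/17 = -11/34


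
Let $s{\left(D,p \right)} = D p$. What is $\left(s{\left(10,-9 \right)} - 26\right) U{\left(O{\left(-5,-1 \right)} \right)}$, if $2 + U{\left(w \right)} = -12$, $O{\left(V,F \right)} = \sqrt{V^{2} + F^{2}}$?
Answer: $1624$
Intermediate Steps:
$O{\left(V,F \right)} = \sqrt{F^{2} + V^{2}}$
$U{\left(w \right)} = -14$ ($U{\left(w \right)} = -2 - 12 = -14$)
$\left(s{\left(10,-9 \right)} - 26\right) U{\left(O{\left(-5,-1 \right)} \right)} = \left(10 \left(-9\right) - 26\right) \left(-14\right) = \left(-90 - 26\right) \left(-14\right) = \left(-116\right) \left(-14\right) = 1624$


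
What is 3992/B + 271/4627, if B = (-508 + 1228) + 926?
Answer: 9458525/3808021 ≈ 2.4838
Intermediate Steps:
B = 1646 (B = 720 + 926 = 1646)
3992/B + 271/4627 = 3992/1646 + 271/4627 = 3992*(1/1646) + 271*(1/4627) = 1996/823 + 271/4627 = 9458525/3808021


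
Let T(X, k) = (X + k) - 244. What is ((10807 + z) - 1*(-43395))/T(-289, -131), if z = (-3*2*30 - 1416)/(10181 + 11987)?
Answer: -300387085/3679888 ≈ -81.629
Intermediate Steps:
T(X, k) = -244 + X + k
z = -399/5542 (z = (-6*30 - 1416)/22168 = (-180 - 1416)*(1/22168) = -1596*1/22168 = -399/5542 ≈ -0.071996)
((10807 + z) - 1*(-43395))/T(-289, -131) = ((10807 - 399/5542) - 1*(-43395))/(-244 - 289 - 131) = (59891995/5542 + 43395)/(-664) = (300387085/5542)*(-1/664) = -300387085/3679888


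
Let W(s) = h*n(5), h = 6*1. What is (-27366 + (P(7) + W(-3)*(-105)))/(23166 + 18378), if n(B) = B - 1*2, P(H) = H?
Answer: -29249/41544 ≈ -0.70405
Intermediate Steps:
n(B) = -2 + B (n(B) = B - 2 = -2 + B)
h = 6
W(s) = 18 (W(s) = 6*(-2 + 5) = 6*3 = 18)
(-27366 + (P(7) + W(-3)*(-105)))/(23166 + 18378) = (-27366 + (7 + 18*(-105)))/(23166 + 18378) = (-27366 + (7 - 1890))/41544 = (-27366 - 1883)*(1/41544) = -29249*1/41544 = -29249/41544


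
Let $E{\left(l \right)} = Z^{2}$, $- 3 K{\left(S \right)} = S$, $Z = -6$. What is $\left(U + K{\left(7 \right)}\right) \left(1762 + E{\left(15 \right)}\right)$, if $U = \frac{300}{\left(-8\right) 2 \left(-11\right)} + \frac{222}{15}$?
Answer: $\frac{8408347}{330} \approx 25480.0$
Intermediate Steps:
$K{\left(S \right)} = - \frac{S}{3}$
$E{\left(l \right)} = 36$ ($E{\left(l \right)} = \left(-6\right)^{2} = 36$)
$U = \frac{3631}{220}$ ($U = \frac{300}{\left(-16\right) \left(-11\right)} + 222 \cdot \frac{1}{15} = \frac{300}{176} + \frac{74}{5} = 300 \cdot \frac{1}{176} + \frac{74}{5} = \frac{75}{44} + \frac{74}{5} = \frac{3631}{220} \approx 16.505$)
$\left(U + K{\left(7 \right)}\right) \left(1762 + E{\left(15 \right)}\right) = \left(\frac{3631}{220} - \frac{7}{3}\right) \left(1762 + 36\right) = \left(\frac{3631}{220} - \frac{7}{3}\right) 1798 = \frac{9353}{660} \cdot 1798 = \frac{8408347}{330}$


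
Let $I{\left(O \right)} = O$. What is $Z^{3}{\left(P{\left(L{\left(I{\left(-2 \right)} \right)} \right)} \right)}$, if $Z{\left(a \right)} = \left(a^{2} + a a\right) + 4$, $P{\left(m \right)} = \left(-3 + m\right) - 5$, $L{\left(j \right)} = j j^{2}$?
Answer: $137388096$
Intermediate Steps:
$L{\left(j \right)} = j^{3}$
$P{\left(m \right)} = -8 + m$
$Z{\left(a \right)} = 4 + 2 a^{2}$ ($Z{\left(a \right)} = \left(a^{2} + a^{2}\right) + 4 = 2 a^{2} + 4 = 4 + 2 a^{2}$)
$Z^{3}{\left(P{\left(L{\left(I{\left(-2 \right)} \right)} \right)} \right)} = \left(4 + 2 \left(-8 + \left(-2\right)^{3}\right)^{2}\right)^{3} = \left(4 + 2 \left(-8 - 8\right)^{2}\right)^{3} = \left(4 + 2 \left(-16\right)^{2}\right)^{3} = \left(4 + 2 \cdot 256\right)^{3} = \left(4 + 512\right)^{3} = 516^{3} = 137388096$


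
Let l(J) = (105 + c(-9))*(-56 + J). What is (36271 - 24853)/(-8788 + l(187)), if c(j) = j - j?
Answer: 11418/4967 ≈ 2.2988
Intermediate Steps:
c(j) = 0
l(J) = -5880 + 105*J (l(J) = (105 + 0)*(-56 + J) = 105*(-56 + J) = -5880 + 105*J)
(36271 - 24853)/(-8788 + l(187)) = (36271 - 24853)/(-8788 + (-5880 + 105*187)) = 11418/(-8788 + (-5880 + 19635)) = 11418/(-8788 + 13755) = 11418/4967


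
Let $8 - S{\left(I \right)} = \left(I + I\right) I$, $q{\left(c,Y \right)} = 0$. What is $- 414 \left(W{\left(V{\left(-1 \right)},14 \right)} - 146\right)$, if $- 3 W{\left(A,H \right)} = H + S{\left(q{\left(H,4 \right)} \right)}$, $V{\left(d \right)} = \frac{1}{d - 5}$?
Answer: $63480$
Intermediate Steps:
$V{\left(d \right)} = \frac{1}{-5 + d}$
$S{\left(I \right)} = 8 - 2 I^{2}$ ($S{\left(I \right)} = 8 - \left(I + I\right) I = 8 - 2 I I = 8 - 2 I^{2}$)
$W{\left(A,H \right)} = - \frac{8}{3} - \frac{H}{3}$ ($W{\left(A,H \right)} = - \frac{H + \left(8 - 2 \cdot 0^{2}\right)}{3} = - \frac{H + \left(8 - 0\right)}{3} = - \frac{H + \left(8 + 0\right)}{3} = - \frac{H + 8}{3} = - \frac{8 + H}{3} = - \frac{8}{3} - \frac{H}{3}$)
$- 414 \left(W{\left(V{\left(-1 \right)},14 \right)} - 146\right) = - 414 \left(\left(- \frac{8}{3} - \frac{14}{3}\right) - 146\right) = - 414 \left(- \frac{22}{3} - 146\right) = \left(-414\right) \left(- \frac{460}{3}\right) = 63480$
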